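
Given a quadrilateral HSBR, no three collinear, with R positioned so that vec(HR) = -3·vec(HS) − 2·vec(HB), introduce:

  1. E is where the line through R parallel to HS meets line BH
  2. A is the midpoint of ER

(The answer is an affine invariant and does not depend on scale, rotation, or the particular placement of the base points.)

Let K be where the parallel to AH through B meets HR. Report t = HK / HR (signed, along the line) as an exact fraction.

Set H = (0, 0), S = (1, 0), B = (0, 1), R = (-3, -2); any affine frame gives the same invariant.
1. E is where the line through R parallel to HS meets line BH ⇒ E = (0, -2)
2. A is the midpoint of ER ⇒ A = (-3/2, -2)
through B parallel to AH: direction (3/2, 2); meets HR at K = (-3/2, -1)
K = H + t·(R−H) with t = 1/2

t = 1/2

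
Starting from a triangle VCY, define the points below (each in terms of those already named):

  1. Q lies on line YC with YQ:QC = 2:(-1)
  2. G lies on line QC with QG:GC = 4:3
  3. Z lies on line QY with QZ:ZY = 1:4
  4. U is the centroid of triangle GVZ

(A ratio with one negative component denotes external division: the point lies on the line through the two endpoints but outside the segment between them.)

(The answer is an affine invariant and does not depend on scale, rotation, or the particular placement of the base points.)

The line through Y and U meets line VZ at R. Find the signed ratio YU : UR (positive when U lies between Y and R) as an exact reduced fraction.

Set V = (0, 0), C = (1, 0), Y = (0, 1); any affine frame gives the same invariant.
1. Q lies on line YC with YQ:QC = 2:(-1) ⇒ Q = (2, -1)
2. G lies on line QC with QG:GC = 4:3 ⇒ G = (10/7, -3/7)
3. Z lies on line QY with QZ:ZY = 1:4 ⇒ Z = (8/5, -3/5)
4. U is the centroid of triangle GVZ ⇒ U = (106/105, -12/35)
line YU meets VZ at R = (424/405, -53/135)
U = Y + t·(R−Y) with t = 27/28, so YU:UR = 27/28:1/28

YU:UR = 27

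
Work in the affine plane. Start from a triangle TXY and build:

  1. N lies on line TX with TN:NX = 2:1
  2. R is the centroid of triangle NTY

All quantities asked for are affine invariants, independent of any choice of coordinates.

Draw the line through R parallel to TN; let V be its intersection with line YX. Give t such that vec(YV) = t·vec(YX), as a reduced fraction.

Work in coordinates with T = (0, 0), X = (1, 0), Y = (0, 1).
1. N lies on line TX with TN:NX = 2:1 ⇒ N = (2/3, 0)
2. R is the centroid of triangle NTY ⇒ R = (2/9, 1/3)
through R parallel to TN: direction (2/3, 0); meets YX at V = (2/3, 1/3)
V = Y + t·(X−Y) with t = 2/3

t = 2/3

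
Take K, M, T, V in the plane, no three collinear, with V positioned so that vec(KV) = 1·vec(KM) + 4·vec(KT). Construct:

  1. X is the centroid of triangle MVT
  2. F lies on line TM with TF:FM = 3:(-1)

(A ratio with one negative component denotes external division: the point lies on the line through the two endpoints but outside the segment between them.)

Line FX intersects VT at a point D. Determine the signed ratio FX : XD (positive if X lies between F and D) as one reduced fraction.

FX:XD = 7/2

Work in coordinates with K = (0, 0), M = (1, 0), T = (0, 1), V = (1, 4).
1. X is the centroid of triangle MVT ⇒ X = (2/3, 5/3)
2. F lies on line TM with TF:FM = 3:(-1) ⇒ F = (3/2, -1/2)
line FX meets VT at D = (3/7, 16/7)
X = F + t·(D−F) with t = 7/9, so FX:XD = 7/9:2/9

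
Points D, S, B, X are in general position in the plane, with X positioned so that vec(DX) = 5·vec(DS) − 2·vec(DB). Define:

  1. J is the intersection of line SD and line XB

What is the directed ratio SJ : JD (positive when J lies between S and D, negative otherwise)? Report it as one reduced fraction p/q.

Set D = (0, 0), S = (1, 0), B = (0, 1), X = (5, -2); any affine frame gives the same invariant.
1. J is the intersection of line SD and line XB ⇒ J = (5/3, 0)
J = S + t·(D−S) with t = -2/3, so SJ:JD = t:(1−t) = -2/3:5/3

SJ:JD = -2/5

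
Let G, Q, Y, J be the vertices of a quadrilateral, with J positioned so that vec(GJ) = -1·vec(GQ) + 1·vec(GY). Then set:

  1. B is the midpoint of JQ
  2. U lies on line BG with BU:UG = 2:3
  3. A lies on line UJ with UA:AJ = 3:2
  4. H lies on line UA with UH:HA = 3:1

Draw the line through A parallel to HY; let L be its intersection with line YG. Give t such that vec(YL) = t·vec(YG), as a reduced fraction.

t = -7/30

Choose coordinates G = (0, 0), Q = (1, 0), Y = (0, 1), J = (-1, 1).
1. B is the midpoint of JQ ⇒ B = (0, 1/2)
2. U lies on line BG with BU:UG = 2:3 ⇒ U = (0, 3/10)
3. A lies on line UJ with UA:AJ = 3:2 ⇒ A = (-3/5, 18/25)
4. H lies on line UA with UH:HA = 3:1 ⇒ H = (-9/20, 123/200)
through A parallel to HY: direction (9/20, 77/200); meets YG at L = (0, 37/30)
L = Y + t·(G−Y) with t = -7/30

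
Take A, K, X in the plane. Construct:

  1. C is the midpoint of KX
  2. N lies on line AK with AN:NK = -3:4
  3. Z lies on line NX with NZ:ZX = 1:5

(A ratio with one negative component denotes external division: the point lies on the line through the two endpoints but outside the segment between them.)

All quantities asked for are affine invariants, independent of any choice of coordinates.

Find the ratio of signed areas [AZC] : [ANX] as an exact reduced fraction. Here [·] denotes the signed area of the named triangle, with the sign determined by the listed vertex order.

Assign A = (0, 0), K = (1, 0), X = (0, 1) — the answer is frame-independent, so this choice is without loss of generality.
1. C is the midpoint of KX ⇒ C = (1/2, 1/2)
2. N lies on line AK with AN:NK = -3:4 ⇒ N = (-3, 0)
3. Z lies on line NX with NZ:ZX = 1:5 ⇒ Z = (-5/2, 1/6)
2·[AZC] = -4/3, 2·[ANX] = -3
[AZC]:[ANX] = -4/3:-3 = 4/9

[AZC]:[ANX] = 4/9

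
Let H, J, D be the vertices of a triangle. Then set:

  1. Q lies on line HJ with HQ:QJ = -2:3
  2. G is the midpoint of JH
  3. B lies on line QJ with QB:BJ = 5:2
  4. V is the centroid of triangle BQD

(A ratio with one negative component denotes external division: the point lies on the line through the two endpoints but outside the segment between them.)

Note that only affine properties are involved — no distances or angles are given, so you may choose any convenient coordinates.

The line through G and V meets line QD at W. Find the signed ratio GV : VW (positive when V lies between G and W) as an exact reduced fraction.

GV:VW = 5/2

Choose coordinates H = (0, 0), J = (1, 0), D = (0, 1).
1. Q lies on line HJ with HQ:QJ = -2:3 ⇒ Q = (-2, 0)
2. G is the midpoint of JH ⇒ G = (1/2, 0)
3. B lies on line QJ with QB:BJ = 5:2 ⇒ B = (1/7, 0)
4. V is the centroid of triangle BQD ⇒ V = (-13/21, 1/3)
line GV meets QD at W = (-16/15, 7/15)
V = G + t·(W−G) with t = 5/7, so GV:VW = 5/7:2/7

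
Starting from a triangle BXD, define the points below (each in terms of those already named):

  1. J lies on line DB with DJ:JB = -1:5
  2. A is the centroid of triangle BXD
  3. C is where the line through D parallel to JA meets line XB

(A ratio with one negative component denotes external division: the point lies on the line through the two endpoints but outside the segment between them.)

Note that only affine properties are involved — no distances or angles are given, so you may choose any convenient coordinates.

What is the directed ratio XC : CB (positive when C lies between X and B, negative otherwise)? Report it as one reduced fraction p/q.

Assign B = (0, 0), X = (1, 0), D = (0, 1) — the answer is frame-independent, so this choice is without loss of generality.
1. J lies on line DB with DJ:JB = -1:5 ⇒ J = (0, 5/4)
2. A is the centroid of triangle BXD ⇒ A = (1/3, 1/3)
3. C is where the line through D parallel to JA meets line XB ⇒ C = (4/11, 0)
C = X + t·(B−X) with t = 7/11, so XC:CB = t:(1−t) = 7/11:4/11

XC:CB = 7/4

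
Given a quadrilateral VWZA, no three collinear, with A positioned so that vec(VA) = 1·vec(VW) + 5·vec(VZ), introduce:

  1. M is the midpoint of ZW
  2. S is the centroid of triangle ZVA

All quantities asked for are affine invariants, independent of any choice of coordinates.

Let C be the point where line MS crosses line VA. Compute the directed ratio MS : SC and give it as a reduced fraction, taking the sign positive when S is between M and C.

Choose coordinates V = (0, 0), W = (1, 0), Z = (0, 1), A = (1, 5).
1. M is the midpoint of ZW ⇒ M = (1/2, 1/2)
2. S is the centroid of triangle ZVA ⇒ S = (1/3, 2)
line MS meets VA at C = (5/14, 25/14)
S = M + t·(C−M) with t = 7/6, so MS:SC = 7/6:-1/6

MS:SC = -7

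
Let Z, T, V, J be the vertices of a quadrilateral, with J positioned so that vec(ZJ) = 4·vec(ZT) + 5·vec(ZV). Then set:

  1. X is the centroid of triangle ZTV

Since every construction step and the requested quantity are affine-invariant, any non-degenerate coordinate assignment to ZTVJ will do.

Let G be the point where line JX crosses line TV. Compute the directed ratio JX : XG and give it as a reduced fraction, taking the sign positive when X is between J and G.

JX:XG = -25

Work in coordinates with Z = (0, 0), T = (1, 0), V = (0, 1), J = (4, 5).
1. X is the centroid of triangle ZTV ⇒ X = (1/3, 1/3)
line JX meets TV at G = (12/25, 13/25)
X = J + t·(G−J) with t = 25/24, so JX:XG = 25/24:-1/24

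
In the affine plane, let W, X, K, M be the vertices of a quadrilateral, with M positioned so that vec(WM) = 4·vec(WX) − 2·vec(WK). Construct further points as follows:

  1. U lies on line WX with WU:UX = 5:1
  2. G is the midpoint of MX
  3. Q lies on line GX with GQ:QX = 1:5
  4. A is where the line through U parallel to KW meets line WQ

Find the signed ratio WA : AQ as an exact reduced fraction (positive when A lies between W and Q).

Choose coordinates W = (0, 0), X = (1, 0), K = (0, 1), M = (4, -2).
1. U lies on line WX with WU:UX = 5:1 ⇒ U = (5/6, 0)
2. G is the midpoint of MX ⇒ G = (5/2, -1)
3. Q lies on line GX with GQ:QX = 1:5 ⇒ Q = (9/4, -5/6)
4. A is where the line through U parallel to KW meets line WQ ⇒ A = (5/6, -25/81)
A = W + t·(Q−W) with t = 10/27, so WA:AQ = t:(1−t) = 10/27:17/27

WA:AQ = 10/17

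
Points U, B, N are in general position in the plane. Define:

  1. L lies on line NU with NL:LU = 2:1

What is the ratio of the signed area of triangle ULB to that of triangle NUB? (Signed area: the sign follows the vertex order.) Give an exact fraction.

Choose coordinates U = (0, 0), B = (1, 0), N = (0, 1).
1. L lies on line NU with NL:LU = 2:1 ⇒ L = (0, 1/3)
2·[ULB] = -1/3, 2·[NUB] = 1
[ULB]:[NUB] = -1/3:1 = -1/3

[ULB]:[NUB] = -1/3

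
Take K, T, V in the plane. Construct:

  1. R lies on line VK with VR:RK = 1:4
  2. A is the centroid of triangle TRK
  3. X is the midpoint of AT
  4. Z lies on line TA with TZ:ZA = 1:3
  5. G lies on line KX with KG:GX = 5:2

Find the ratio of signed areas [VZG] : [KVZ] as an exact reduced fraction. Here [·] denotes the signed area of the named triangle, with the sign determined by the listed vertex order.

Work in coordinates with K = (0, 0), T = (1, 0), V = (0, 1).
1. R lies on line VK with VR:RK = 1:4 ⇒ R = (0, 4/5)
2. A is the centroid of triangle TRK ⇒ A = (1/3, 4/15)
3. X is the midpoint of AT ⇒ X = (2/3, 2/15)
4. Z lies on line TA with TZ:ZA = 1:3 ⇒ Z = (5/6, 1/15)
5. G lies on line KX with KG:GX = 5:2 ⇒ G = (10/21, 2/21)
2·[VZG] = -13/42, 2·[KVZ] = -5/6
[VZG]:[KVZ] = -13/42:-5/6 = 13/35

[VZG]:[KVZ] = 13/35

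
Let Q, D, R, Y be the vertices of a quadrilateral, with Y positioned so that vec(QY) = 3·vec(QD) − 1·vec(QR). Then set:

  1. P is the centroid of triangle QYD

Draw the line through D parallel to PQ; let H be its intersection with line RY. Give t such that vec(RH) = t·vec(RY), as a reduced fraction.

t = 3/5

Work in coordinates with Q = (0, 0), D = (1, 0), R = (0, 1), Y = (3, -1).
1. P is the centroid of triangle QYD ⇒ P = (4/3, -1/3)
through D parallel to PQ: direction (-4/3, 1/3); meets RY at H = (9/5, -1/5)
H = R + t·(Y−R) with t = 3/5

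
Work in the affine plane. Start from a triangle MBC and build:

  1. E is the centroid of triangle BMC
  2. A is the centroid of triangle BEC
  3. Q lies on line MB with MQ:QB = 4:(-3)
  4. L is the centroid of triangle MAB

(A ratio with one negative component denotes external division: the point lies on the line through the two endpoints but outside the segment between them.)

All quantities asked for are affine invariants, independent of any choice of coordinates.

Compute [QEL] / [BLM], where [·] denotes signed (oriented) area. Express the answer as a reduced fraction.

Set M = (0, 0), B = (1, 0), C = (0, 1); any affine frame gives the same invariant.
1. E is the centroid of triangle BMC ⇒ E = (1/3, 1/3)
2. A is the centroid of triangle BEC ⇒ A = (4/9, 4/9)
3. Q lies on line MB with MQ:QB = 4:(-3) ⇒ Q = (4, 0)
4. L is the centroid of triangle MAB ⇒ L = (13/27, 4/27)
2·[QEL] = 17/27, 2·[BLM] = 4/27
[QEL]:[BLM] = 17/27:4/27 = 17/4

[QEL]:[BLM] = 17/4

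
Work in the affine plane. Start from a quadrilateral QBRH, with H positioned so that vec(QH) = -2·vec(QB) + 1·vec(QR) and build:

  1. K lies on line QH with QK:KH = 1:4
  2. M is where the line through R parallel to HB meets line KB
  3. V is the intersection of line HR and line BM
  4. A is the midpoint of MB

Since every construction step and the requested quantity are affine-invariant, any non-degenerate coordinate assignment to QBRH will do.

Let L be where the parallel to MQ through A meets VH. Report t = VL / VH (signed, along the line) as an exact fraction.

t = -5/8

Assign Q = (0, 0), B = (1, 0), R = (0, 1), H = (-2, 1) — the answer is frame-independent, so this choice is without loss of generality.
1. K lies on line QH with QK:KH = 1:4 ⇒ K = (-2/5, 1/5)
2. M is where the line through R parallel to HB meets line KB ⇒ M = (9/2, -1/2)
3. V is the intersection of line HR and line BM ⇒ V = (-6, 1)
4. A is the midpoint of MB ⇒ A = (11/4, -1/4)
through A parallel to MQ: direction (-9/2, 1/2); meets VH at L = (-17/2, 1)
L = V + t·(H−V) with t = -5/8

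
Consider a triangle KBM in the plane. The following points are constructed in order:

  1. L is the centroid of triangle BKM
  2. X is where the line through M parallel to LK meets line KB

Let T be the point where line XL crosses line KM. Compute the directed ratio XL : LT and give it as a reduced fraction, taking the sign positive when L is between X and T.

XL:LT = -4

Assign K = (0, 0), B = (1, 0), M = (0, 1) — the answer is frame-independent, so this choice is without loss of generality.
1. L is the centroid of triangle BKM ⇒ L = (1/3, 1/3)
2. X is where the line through M parallel to LK meets line KB ⇒ X = (-1, 0)
line XL meets KM at T = (0, 1/4)
L = X + t·(T−X) with t = 4/3, so XL:LT = 4/3:-1/3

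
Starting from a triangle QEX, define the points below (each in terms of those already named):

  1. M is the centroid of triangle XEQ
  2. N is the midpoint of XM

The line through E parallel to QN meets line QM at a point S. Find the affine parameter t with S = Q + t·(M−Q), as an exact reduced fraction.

t = 4

Set Q = (0, 0), E = (1, 0), X = (0, 1); any affine frame gives the same invariant.
1. M is the centroid of triangle XEQ ⇒ M = (1/3, 1/3)
2. N is the midpoint of XM ⇒ N = (1/6, 2/3)
through E parallel to QN: direction (1/6, 2/3); meets QM at S = (4/3, 4/3)
S = Q + t·(M−Q) with t = 4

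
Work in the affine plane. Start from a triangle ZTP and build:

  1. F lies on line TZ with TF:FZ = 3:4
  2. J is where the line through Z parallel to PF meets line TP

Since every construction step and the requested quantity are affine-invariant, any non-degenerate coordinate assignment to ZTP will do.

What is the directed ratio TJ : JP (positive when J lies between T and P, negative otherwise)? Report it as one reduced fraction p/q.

Choose coordinates Z = (0, 0), T = (1, 0), P = (0, 1).
1. F lies on line TZ with TF:FZ = 3:4 ⇒ F = (4/7, 0)
2. J is where the line through Z parallel to PF meets line TP ⇒ J = (-4/3, 7/3)
J = T + t·(P−T) with t = 7/3, so TJ:JP = t:(1−t) = 7/3:-4/3

TJ:JP = -7/4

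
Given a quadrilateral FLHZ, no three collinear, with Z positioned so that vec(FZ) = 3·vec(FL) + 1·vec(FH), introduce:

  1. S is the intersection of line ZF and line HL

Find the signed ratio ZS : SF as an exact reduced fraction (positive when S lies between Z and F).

Set F = (0, 0), L = (1, 0), H = (0, 1), Z = (3, 1); any affine frame gives the same invariant.
1. S is the intersection of line ZF and line HL ⇒ S = (3/4, 1/4)
S = Z + t·(F−Z) with t = 3/4, so ZS:SF = t:(1−t) = 3/4:1/4

ZS:SF = 3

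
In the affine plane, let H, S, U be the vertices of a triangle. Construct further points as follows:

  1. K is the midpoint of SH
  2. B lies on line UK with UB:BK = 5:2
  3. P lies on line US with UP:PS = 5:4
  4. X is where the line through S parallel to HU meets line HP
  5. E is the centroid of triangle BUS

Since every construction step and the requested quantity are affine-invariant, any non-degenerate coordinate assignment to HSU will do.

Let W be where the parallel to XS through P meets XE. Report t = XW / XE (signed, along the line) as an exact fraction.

t = 56/69

Work in coordinates with H = (0, 0), S = (1, 0), U = (0, 1).
1. K is the midpoint of SH ⇒ K = (1/2, 0)
2. B lies on line UK with UB:BK = 5:2 ⇒ B = (5/14, 2/7)
3. P lies on line US with UP:PS = 5:4 ⇒ P = (5/9, 4/9)
4. X is where the line through S parallel to HU meets line HP ⇒ X = (1, 4/5)
5. E is the centroid of triangle BUS ⇒ E = (19/42, 3/7)
through P parallel to XS: direction (0, -4/5); meets XE at W = (5/9, 172/345)
W = X + t·(E−X) with t = 56/69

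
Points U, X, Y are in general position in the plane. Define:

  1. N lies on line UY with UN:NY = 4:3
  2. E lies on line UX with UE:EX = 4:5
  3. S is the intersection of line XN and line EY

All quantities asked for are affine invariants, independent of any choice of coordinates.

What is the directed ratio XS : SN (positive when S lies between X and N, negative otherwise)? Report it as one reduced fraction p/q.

Assign U = (0, 0), X = (1, 0), Y = (0, 1) — the answer is frame-independent, so this choice is without loss of generality.
1. N lies on line UY with UN:NY = 4:3 ⇒ N = (0, 4/7)
2. E lies on line UX with UE:EX = 4:5 ⇒ E = (4/9, 0)
3. S is the intersection of line XN and line EY ⇒ S = (12/47, 20/47)
S = X + t·(N−X) with t = 35/47, so XS:SN = t:(1−t) = 35/47:12/47

XS:SN = 35/12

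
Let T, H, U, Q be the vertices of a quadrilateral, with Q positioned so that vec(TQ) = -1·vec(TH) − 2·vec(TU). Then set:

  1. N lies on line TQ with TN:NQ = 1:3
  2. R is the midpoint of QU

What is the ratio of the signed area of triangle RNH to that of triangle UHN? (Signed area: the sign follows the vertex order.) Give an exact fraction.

Choose coordinates T = (0, 0), H = (1, 0), U = (0, 1), Q = (-1, -2).
1. N lies on line TQ with TN:NQ = 1:3 ⇒ N = (-1/4, -1/2)
2. R is the midpoint of QU ⇒ R = (-1/2, -1/2)
2·[RNH] = 1/8, 2·[UHN] = -7/4
[RNH]:[UHN] = 1/8:-7/4 = -1/14

[RNH]:[UHN] = -1/14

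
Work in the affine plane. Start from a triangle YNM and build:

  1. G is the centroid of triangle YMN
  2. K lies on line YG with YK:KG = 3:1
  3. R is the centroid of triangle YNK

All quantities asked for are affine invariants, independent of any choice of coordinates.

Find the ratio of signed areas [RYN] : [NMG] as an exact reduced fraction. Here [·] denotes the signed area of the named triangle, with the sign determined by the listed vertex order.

Set Y = (0, 0), N = (1, 0), M = (0, 1); any affine frame gives the same invariant.
1. G is the centroid of triangle YMN ⇒ G = (1/3, 1/3)
2. K lies on line YG with YK:KG = 3:1 ⇒ K = (1/4, 1/4)
3. R is the centroid of triangle YNK ⇒ R = (5/12, 1/12)
2·[RYN] = 1/12, 2·[NMG] = 1/3
[RYN]:[NMG] = 1/12:1/3 = 1/4

[RYN]:[NMG] = 1/4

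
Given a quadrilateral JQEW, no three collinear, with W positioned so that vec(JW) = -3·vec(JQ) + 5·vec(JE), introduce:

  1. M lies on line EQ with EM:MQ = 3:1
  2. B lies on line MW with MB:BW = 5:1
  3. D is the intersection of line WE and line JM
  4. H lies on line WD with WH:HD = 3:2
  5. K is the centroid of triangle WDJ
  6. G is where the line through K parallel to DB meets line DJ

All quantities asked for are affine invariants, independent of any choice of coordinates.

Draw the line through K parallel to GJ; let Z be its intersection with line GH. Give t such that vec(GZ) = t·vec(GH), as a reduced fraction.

t = 5/6

Work in coordinates with J = (0, 0), Q = (1, 0), E = (0, 1), W = (-3, 5).
1. M lies on line EQ with EM:MQ = 3:1 ⇒ M = (3/4, 1/4)
2. B lies on line MW with MB:BW = 5:1 ⇒ B = (-19/8, 101/24)
3. D is the intersection of line WE and line JM ⇒ D = (3/5, 1/5)
4. H lies on line WD with WH:HD = 3:2 ⇒ H = (-21/25, 53/25)
5. K is the centroid of triangle WDJ ⇒ K = (-4/5, 26/15)
6. G is where the line through K parallel to DB meets line DJ ⇒ G = (39/100, 13/100)
through K parallel to GJ: direction (-39/100, -13/100); meets GH at Z = (-127/200, 1073/600)
Z = G + t·(H−G) with t = 5/6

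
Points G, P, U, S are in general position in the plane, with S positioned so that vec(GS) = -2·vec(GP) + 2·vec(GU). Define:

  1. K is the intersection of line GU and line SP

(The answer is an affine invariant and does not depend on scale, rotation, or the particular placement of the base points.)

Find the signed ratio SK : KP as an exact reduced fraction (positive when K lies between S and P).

SK:KP = 2

Assign G = (0, 0), P = (1, 0), U = (0, 1), S = (-2, 2) — the answer is frame-independent, so this choice is without loss of generality.
1. K is the intersection of line GU and line SP ⇒ K = (0, 2/3)
K = S + t·(P−S) with t = 2/3, so SK:KP = t:(1−t) = 2/3:1/3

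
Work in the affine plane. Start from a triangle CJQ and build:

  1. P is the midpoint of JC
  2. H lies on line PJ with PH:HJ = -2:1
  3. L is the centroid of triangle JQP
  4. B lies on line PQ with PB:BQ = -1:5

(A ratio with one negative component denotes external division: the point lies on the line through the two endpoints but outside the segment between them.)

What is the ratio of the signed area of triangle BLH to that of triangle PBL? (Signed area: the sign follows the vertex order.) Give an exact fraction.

Assign C = (0, 0), J = (1, 0), Q = (0, 1) — the answer is frame-independent, so this choice is without loss of generality.
1. P is the midpoint of JC ⇒ P = (1/2, 0)
2. H lies on line PJ with PH:HJ = -2:1 ⇒ H = (3/2, 0)
3. L is the centroid of triangle JQP ⇒ L = (1/2, 1/3)
4. B lies on line PQ with PB:BQ = -1:5 ⇒ B = (5/8, -1/4)
2·[BLH] = -13/24, 2·[PBL] = 1/24
[BLH]:[PBL] = -13/24:1/24 = -13

[BLH]:[PBL] = -13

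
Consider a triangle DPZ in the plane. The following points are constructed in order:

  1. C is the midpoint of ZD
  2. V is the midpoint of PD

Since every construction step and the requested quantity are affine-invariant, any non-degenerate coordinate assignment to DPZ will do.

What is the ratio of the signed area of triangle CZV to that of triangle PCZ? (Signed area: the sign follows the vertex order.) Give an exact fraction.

[CZV]:[PCZ] = 1/2

Work in coordinates with D = (0, 0), P = (1, 0), Z = (0, 1).
1. C is the midpoint of ZD ⇒ C = (0, 1/2)
2. V is the midpoint of PD ⇒ V = (1/2, 0)
2·[CZV] = -1/4, 2·[PCZ] = -1/2
[CZV]:[PCZ] = -1/4:-1/2 = 1/2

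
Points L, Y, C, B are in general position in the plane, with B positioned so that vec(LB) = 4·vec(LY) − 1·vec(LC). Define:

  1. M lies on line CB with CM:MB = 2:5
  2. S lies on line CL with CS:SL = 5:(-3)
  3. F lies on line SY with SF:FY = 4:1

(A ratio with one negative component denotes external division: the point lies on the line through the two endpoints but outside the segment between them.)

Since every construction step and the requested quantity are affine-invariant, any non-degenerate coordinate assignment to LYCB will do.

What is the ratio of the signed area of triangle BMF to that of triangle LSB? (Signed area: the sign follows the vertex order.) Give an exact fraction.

Work in coordinates with L = (0, 0), Y = (1, 0), C = (0, 1), B = (4, -1).
1. M lies on line CB with CM:MB = 2:5 ⇒ M = (8/7, 3/7)
2. S lies on line CL with CS:SL = 5:(-3) ⇒ S = (0, -3/2)
3. F lies on line SY with SF:FY = 4:1 ⇒ F = (4/5, -3/10)
2·[BMF] = 18/7, 2·[LSB] = 6
[BMF]:[LSB] = 18/7:6 = 3/7

[BMF]:[LSB] = 3/7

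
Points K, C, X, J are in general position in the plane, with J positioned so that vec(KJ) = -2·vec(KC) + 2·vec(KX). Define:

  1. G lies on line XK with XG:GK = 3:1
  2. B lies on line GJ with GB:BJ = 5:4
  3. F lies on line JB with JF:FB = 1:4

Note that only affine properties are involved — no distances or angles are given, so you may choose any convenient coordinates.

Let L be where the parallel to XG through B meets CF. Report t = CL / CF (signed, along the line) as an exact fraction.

Choose coordinates K = (0, 0), C = (1, 0), X = (0, 1), J = (-2, 2).
1. G lies on line XK with XG:GK = 3:1 ⇒ G = (0, 1/4)
2. B lies on line GJ with GB:BJ = 5:4 ⇒ B = (-10/9, 11/9)
3. F lies on line JB with JF:FB = 1:4 ⇒ F = (-82/45, 83/45)
through B parallel to XG: direction (0, -3/4); meets CF at L = (-10/9, 1577/1143)
L = C + t·(F−C) with t = 95/127

t = 95/127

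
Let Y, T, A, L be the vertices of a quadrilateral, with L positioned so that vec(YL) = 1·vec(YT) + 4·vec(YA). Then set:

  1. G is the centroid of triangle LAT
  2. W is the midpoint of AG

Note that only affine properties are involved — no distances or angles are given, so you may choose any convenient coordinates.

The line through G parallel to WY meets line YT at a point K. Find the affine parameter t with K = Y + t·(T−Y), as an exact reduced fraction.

t = 1/4

Set Y = (0, 0), T = (1, 0), A = (0, 1), L = (1, 4); any affine frame gives the same invariant.
1. G is the centroid of triangle LAT ⇒ G = (2/3, 5/3)
2. W is the midpoint of AG ⇒ W = (1/3, 4/3)
through G parallel to WY: direction (-1/3, -4/3); meets YT at K = (1/4, 0)
K = Y + t·(T−Y) with t = 1/4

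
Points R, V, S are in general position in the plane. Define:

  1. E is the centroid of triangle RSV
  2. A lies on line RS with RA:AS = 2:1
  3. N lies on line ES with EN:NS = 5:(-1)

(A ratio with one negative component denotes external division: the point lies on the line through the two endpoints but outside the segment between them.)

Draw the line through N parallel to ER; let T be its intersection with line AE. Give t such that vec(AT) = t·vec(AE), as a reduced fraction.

t = -7/8

Set R = (0, 0), V = (1, 0), S = (0, 1); any affine frame gives the same invariant.
1. E is the centroid of triangle RSV ⇒ E = (1/3, 1/3)
2. A lies on line RS with RA:AS = 2:1 ⇒ A = (0, 2/3)
3. N lies on line ES with EN:NS = 5:(-1) ⇒ N = (-1/12, 7/6)
through N parallel to ER: direction (-1/3, -1/3); meets AE at T = (-7/24, 23/24)
T = A + t·(E−A) with t = -7/8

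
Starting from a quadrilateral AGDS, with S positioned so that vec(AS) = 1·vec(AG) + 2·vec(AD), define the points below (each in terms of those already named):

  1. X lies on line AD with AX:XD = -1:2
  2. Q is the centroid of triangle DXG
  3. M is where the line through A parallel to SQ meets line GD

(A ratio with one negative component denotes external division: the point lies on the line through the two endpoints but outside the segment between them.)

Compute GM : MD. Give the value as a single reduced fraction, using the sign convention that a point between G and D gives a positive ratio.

GM:MD = 3

Choose coordinates A = (0, 0), G = (1, 0), D = (0, 1), S = (1, 2).
1. X lies on line AD with AX:XD = -1:2 ⇒ X = (0, -1)
2. Q is the centroid of triangle DXG ⇒ Q = (1/3, 0)
3. M is where the line through A parallel to SQ meets line GD ⇒ M = (1/4, 3/4)
M = G + t·(D−G) with t = 3/4, so GM:MD = t:(1−t) = 3/4:1/4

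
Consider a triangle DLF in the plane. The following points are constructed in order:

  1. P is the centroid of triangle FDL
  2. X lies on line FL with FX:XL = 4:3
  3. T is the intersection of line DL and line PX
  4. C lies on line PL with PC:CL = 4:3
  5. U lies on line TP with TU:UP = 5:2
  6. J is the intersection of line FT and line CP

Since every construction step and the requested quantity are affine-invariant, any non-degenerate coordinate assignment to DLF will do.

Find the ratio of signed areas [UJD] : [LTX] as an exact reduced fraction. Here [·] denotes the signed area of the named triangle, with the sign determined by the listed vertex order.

[UJD]:[LTX] = -22/135

Work in coordinates with D = (0, 0), L = (1, 0), F = (0, 1).
1. P is the centroid of triangle FDL ⇒ P = (1/3, 1/3)
2. X lies on line FL with FX:XL = 4:3 ⇒ X = (4/7, 3/7)
3. T is the intersection of line DL and line PX ⇒ T = (-1/2, 0)
4. C lies on line PL with PC:CL = 4:3 ⇒ C = (5/7, 1/7)
5. U lies on line TP with TU:UP = 5:2 ⇒ U = (2/21, 5/21)
6. J is the intersection of line FT and line CP ⇒ J = (-1/5, 3/5)
2·[UJD] = 11/105, 2·[LTX] = -9/14
[UJD]:[LTX] = 11/105:-9/14 = -22/135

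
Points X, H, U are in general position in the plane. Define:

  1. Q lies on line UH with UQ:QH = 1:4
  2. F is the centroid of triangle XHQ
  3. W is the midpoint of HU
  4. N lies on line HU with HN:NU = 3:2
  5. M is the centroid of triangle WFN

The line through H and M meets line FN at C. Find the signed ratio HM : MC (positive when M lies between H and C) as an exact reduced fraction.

HM:MC = 17

Assign X = (0, 0), H = (1, 0), U = (0, 1) — the answer is frame-independent, so this choice is without loss of generality.
1. Q lies on line UH with UQ:QH = 1:4 ⇒ Q = (1/5, 4/5)
2. F is the centroid of triangle XHQ ⇒ F = (2/5, 4/15)
3. W is the midpoint of HU ⇒ W = (1/2, 1/2)
4. N lies on line HU with HN:NU = 3:2 ⇒ N = (2/5, 3/5)
5. M is the centroid of triangle WFN ⇒ M = (13/30, 41/90)
line HM meets FN at C = (2/5, 41/85)
M = H + t·(C−H) with t = 17/18, so HM:MC = 17/18:1/18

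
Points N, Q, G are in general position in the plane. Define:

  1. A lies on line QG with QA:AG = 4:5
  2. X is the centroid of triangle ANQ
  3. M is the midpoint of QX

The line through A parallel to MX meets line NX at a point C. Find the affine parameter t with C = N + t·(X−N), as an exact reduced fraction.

t = 2

Set N = (0, 0), Q = (1, 0), G = (0, 1); any affine frame gives the same invariant.
1. A lies on line QG with QA:AG = 4:5 ⇒ A = (5/9, 4/9)
2. X is the centroid of triangle ANQ ⇒ X = (14/27, 4/27)
3. M is the midpoint of QX ⇒ M = (41/54, 2/27)
through A parallel to MX: direction (-13/54, 2/27); meets NX at C = (28/27, 8/27)
C = N + t·(X−N) with t = 2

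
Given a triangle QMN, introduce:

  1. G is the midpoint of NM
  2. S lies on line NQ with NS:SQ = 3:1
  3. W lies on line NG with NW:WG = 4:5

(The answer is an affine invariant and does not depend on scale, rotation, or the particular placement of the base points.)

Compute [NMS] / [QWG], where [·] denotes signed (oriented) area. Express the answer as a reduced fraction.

Work in coordinates with Q = (0, 0), M = (1, 0), N = (0, 1).
1. G is the midpoint of NM ⇒ G = (1/2, 1/2)
2. S lies on line NQ with NS:SQ = 3:1 ⇒ S = (0, 1/4)
3. W lies on line NG with NW:WG = 4:5 ⇒ W = (2/9, 7/9)
2·[NMS] = -3/4, 2·[QWG] = -5/18
[NMS]:[QWG] = -3/4:-5/18 = 27/10

[NMS]:[QWG] = 27/10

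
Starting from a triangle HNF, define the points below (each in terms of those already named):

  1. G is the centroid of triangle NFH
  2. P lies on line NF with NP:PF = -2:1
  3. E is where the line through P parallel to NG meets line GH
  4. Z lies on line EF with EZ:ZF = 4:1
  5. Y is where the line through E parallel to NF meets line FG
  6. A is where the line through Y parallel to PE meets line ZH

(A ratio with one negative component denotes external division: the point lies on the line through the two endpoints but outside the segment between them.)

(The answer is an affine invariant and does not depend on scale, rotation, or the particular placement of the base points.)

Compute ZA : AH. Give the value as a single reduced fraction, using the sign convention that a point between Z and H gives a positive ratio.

ZA:AH = -14/25

Assign H = (0, 0), N = (1, 0), F = (0, 1) — the answer is frame-independent, so this choice is without loss of generality.
1. G is the centroid of triangle NFH ⇒ G = (1/3, 1/3)
2. P lies on line NF with NP:PF = -2:1 ⇒ P = (-1, 2)
3. E is where the line through P parallel to NG meets line GH ⇒ E = (1, 1)
4. Z lies on line EF with EZ:ZF = 4:1 ⇒ Z = (1/5, 1)
5. Y is where the line through E parallel to NF meets line FG ⇒ Y = (-1, 3)
6. A is where the line through Y parallel to PE meets line ZH ⇒ A = (5/11, 25/11)
A = Z + t·(H−Z) with t = -14/11, so ZA:AH = t:(1−t) = -14/11:25/11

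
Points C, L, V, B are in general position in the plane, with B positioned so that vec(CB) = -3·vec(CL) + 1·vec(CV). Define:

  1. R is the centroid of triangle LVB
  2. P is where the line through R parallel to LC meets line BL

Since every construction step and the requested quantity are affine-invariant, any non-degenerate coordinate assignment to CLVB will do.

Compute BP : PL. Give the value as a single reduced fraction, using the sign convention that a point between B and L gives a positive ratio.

Set C = (0, 0), L = (1, 0), V = (0, 1), B = (-3, 1); any affine frame gives the same invariant.
1. R is the centroid of triangle LVB ⇒ R = (-2/3, 2/3)
2. P is where the line through R parallel to LC meets line BL ⇒ P = (-5/3, 2/3)
P = B + t·(L−B) with t = 1/3, so BP:PL = t:(1−t) = 1/3:2/3

BP:PL = 1/2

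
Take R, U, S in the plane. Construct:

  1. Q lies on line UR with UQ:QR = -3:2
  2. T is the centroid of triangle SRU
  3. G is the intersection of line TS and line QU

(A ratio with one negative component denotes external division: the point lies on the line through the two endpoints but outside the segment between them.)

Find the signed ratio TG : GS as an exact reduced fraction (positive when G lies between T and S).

TG:GS = -1/3

Assign R = (0, 0), U = (1, 0), S = (0, 1) — the answer is frame-independent, so this choice is without loss of generality.
1. Q lies on line UR with UQ:QR = -3:2 ⇒ Q = (-2, 0)
2. T is the centroid of triangle SRU ⇒ T = (1/3, 1/3)
3. G is the intersection of line TS and line QU ⇒ G = (1/2, 0)
G = T + t·(S−T) with t = -1/2, so TG:GS = t:(1−t) = -1/2:3/2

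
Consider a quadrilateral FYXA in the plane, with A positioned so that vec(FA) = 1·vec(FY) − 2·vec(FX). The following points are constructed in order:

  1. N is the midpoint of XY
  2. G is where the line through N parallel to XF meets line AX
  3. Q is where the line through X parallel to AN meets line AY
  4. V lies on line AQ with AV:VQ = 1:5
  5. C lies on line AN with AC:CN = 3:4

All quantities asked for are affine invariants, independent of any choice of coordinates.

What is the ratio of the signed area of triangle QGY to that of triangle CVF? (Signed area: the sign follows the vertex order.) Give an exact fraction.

[QGY]:[CVF] = 42/19

Choose coordinates F = (0, 0), Y = (1, 0), X = (0, 1), A = (1, -2).
1. N is the midpoint of XY ⇒ N = (1/2, 1/2)
2. G is where the line through N parallel to XF meets line AX ⇒ G = (1/2, -1/2)
3. Q is where the line through X parallel to AN meets line AY ⇒ Q = (1, -4)
4. V lies on line AQ with AV:VQ = 1:5 ⇒ V = (1, -7/3)
5. C lies on line AN with AC:CN = 3:4 ⇒ C = (11/14, -13/14)
2·[QGY] = -2, 2·[CVF] = -19/21
[QGY]:[CVF] = -2:-19/21 = 42/19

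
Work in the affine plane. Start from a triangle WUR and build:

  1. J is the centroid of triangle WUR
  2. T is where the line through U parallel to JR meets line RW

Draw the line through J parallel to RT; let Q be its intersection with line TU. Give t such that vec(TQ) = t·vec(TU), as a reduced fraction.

Choose coordinates W = (0, 0), U = (1, 0), R = (0, 1).
1. J is the centroid of triangle WUR ⇒ J = (1/3, 1/3)
2. T is where the line through U parallel to JR meets line RW ⇒ T = (0, 2)
through J parallel to RT: direction (0, 1); meets TU at Q = (1/3, 4/3)
Q = T + t·(U−T) with t = 1/3

t = 1/3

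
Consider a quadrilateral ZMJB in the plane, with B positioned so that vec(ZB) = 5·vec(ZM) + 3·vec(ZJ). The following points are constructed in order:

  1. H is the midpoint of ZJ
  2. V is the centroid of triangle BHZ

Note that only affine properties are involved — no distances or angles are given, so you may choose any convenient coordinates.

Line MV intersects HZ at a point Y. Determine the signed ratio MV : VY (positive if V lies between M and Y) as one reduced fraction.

Set Z = (0, 0), M = (1, 0), J = (0, 1), B = (5, 3); any affine frame gives the same invariant.
1. H is the midpoint of ZJ ⇒ H = (0, 1/2)
2. V is the centroid of triangle BHZ ⇒ V = (5/3, 7/6)
line MV meets HZ at Y = (0, -7/4)
V = M + t·(Y−M) with t = -2/3, so MV:VY = -2/3:5/3

MV:VY = -2/5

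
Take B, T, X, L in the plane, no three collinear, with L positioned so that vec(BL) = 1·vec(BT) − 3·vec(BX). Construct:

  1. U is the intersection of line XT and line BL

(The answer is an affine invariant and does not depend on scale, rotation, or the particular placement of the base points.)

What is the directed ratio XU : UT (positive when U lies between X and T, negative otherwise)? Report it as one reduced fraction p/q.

Work in coordinates with B = (0, 0), T = (1, 0), X = (0, 1), L = (1, -3).
1. U is the intersection of line XT and line BL ⇒ U = (-1/2, 3/2)
U = X + t·(T−X) with t = -1/2, so XU:UT = t:(1−t) = -1/2:3/2

XU:UT = -1/3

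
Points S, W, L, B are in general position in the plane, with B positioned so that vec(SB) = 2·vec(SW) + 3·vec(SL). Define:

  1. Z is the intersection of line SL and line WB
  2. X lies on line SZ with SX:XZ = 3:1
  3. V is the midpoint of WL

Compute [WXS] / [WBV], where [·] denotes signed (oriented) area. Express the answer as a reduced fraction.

[WXS]:[WBV] = -9/8

Choose coordinates S = (0, 0), W = (1, 0), L = (0, 1), B = (2, 3).
1. Z is the intersection of line SL and line WB ⇒ Z = (0, -3)
2. X lies on line SZ with SX:XZ = 3:1 ⇒ X = (0, -9/4)
3. V is the midpoint of WL ⇒ V = (1/2, 1/2)
2·[WXS] = -9/4, 2·[WBV] = 2
[WXS]:[WBV] = -9/4:2 = -9/8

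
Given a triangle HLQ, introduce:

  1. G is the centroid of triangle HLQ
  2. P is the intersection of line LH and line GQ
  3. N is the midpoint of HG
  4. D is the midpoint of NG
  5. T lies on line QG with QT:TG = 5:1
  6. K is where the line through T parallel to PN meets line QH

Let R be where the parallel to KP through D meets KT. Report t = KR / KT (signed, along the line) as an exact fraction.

t = -9/40

Assign H = (0, 0), L = (1, 0), Q = (0, 1) — the answer is frame-independent, so this choice is without loss of generality.
1. G is the centroid of triangle HLQ ⇒ G = (1/3, 1/3)
2. P is the intersection of line LH and line GQ ⇒ P = (1/2, 0)
3. N is the midpoint of HG ⇒ N = (1/6, 1/6)
4. D is the midpoint of NG ⇒ D = (1/4, 1/4)
5. T lies on line QG with QT:TG = 5:1 ⇒ T = (5/18, 4/9)
6. K is where the line through T parallel to PN meets line QH ⇒ K = (0, 7/12)
through D parallel to KP: direction (1/2, -7/12); meets KT at R = (-1/16, 59/96)
R = K + t·(T−K) with t = -9/40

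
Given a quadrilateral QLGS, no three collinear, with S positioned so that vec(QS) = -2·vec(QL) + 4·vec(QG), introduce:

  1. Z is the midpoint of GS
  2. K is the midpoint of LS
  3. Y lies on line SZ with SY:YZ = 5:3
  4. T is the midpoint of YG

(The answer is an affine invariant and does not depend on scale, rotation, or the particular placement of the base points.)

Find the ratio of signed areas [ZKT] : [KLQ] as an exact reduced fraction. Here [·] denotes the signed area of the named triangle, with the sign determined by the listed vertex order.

Set Q = (0, 0), L = (1, 0), G = (0, 1), S = (-2, 4); any affine frame gives the same invariant.
1. Z is the midpoint of GS ⇒ Z = (-1, 5/2)
2. K is the midpoint of LS ⇒ K = (-1/2, 2)
3. Y lies on line SZ with SY:YZ = 5:3 ⇒ Y = (-11/8, 49/16)
4. T is the midpoint of YG ⇒ T = (-11/16, 65/32)
2·[ZKT] = -5/64, 2·[KLQ] = -2
[ZKT]:[KLQ] = -5/64:-2 = 5/128

[ZKT]:[KLQ] = 5/128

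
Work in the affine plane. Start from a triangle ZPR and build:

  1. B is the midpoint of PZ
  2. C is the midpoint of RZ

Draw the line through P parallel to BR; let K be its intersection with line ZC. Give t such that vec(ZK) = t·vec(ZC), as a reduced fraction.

Assign Z = (0, 0), P = (1, 0), R = (0, 1) — the answer is frame-independent, so this choice is without loss of generality.
1. B is the midpoint of PZ ⇒ B = (1/2, 0)
2. C is the midpoint of RZ ⇒ C = (0, 1/2)
through P parallel to BR: direction (-1/2, 1); meets ZC at K = (0, 2)
K = Z + t·(C−Z) with t = 4

t = 4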